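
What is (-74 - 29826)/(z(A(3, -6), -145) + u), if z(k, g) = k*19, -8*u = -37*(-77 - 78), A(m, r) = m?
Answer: 239200/5279 ≈ 45.312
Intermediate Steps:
u = -5735/8 (u = -(-37)*(-77 - 78)/8 = -(-37)*(-155)/8 = -⅛*5735 = -5735/8 ≈ -716.88)
z(k, g) = 19*k
(-74 - 29826)/(z(A(3, -6), -145) + u) = (-74 - 29826)/(19*3 - 5735/8) = -29900/(57 - 5735/8) = -29900/(-5279/8) = -29900*(-8/5279) = 239200/5279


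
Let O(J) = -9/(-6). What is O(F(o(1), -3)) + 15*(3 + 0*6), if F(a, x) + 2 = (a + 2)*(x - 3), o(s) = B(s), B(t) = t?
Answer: 93/2 ≈ 46.500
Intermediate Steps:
o(s) = s
F(a, x) = -2 + (-3 + x)*(2 + a) (F(a, x) = -2 + (a + 2)*(x - 3) = -2 + (2 + a)*(-3 + x) = -2 + (-3 + x)*(2 + a))
O(J) = 3/2 (O(J) = -9*(-1/6) = 3/2)
O(F(o(1), -3)) + 15*(3 + 0*6) = 3/2 + 15*(3 + 0*6) = 3/2 + 15*(3 + 0) = 3/2 + 15*3 = 3/2 + 45 = 93/2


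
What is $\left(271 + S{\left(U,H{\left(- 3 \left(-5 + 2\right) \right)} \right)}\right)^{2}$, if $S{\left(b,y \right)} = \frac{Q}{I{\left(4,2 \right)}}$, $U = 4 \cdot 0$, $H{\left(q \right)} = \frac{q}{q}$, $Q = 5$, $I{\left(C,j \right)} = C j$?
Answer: $\frac{4721929}{64} \approx 73780.0$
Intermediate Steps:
$H{\left(q \right)} = 1$
$U = 0$
$S{\left(b,y \right)} = \frac{5}{8}$ ($S{\left(b,y \right)} = \frac{5}{4 \cdot 2} = \frac{5}{8}$)
$\left(271 + S{\left(U,H{\left(- 3 \left(-5 + 2\right) \right)} \right)}\right)^{2} = \left(271 + \frac{5}{8}\right)^{2} = \left(\frac{2173}{8}\right)^{2} = \frac{4721929}{64}$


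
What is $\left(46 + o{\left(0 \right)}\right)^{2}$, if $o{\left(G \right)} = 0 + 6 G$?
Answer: $2116$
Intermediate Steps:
$o{\left(G \right)} = 6 G$
$\left(46 + o{\left(0 \right)}\right)^{2} = \left(46 + 6 \cdot 0\right)^{2} = \left(46 + 0\right)^{2} = 46^{2} = 2116$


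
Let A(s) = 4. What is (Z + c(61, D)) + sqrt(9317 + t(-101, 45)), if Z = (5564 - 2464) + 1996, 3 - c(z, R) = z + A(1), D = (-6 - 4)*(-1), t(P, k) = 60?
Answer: 5034 + sqrt(9377) ≈ 5130.8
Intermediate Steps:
D = 10 (D = -10*(-1) = 10)
c(z, R) = -1 - z (c(z, R) = 3 - (z + 4) = 3 - (4 + z) = 3 + (-4 - z) = -1 - z)
Z = 5096 (Z = 3100 + 1996 = 5096)
(Z + c(61, D)) + sqrt(9317 + t(-101, 45)) = (5096 + (-1 - 1*61)) + sqrt(9317 + 60) = (5096 + (-1 - 61)) + sqrt(9377) = (5096 - 62) + sqrt(9377) = 5034 + sqrt(9377)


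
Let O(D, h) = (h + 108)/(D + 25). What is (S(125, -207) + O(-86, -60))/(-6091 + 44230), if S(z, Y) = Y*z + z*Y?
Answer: -1052266/775493 ≈ -1.3569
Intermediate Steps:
S(z, Y) = 2*Y*z (S(z, Y) = Y*z + Y*z = 2*Y*z)
O(D, h) = (108 + h)/(25 + D)
(S(125, -207) + O(-86, -60))/(-6091 + 44230) = (2*(-207)*125 + (108 - 60)/(25 - 86))/(-6091 + 44230) = (-51750 + 48/(-61))/38139 = (-51750 - 1/61*48)*(1/38139) = (-51750 - 48/61)*(1/38139) = -3156798/61*1/38139 = -1052266/775493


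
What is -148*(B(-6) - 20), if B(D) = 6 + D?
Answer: 2960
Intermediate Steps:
-148*(B(-6) - 20) = -148*((6 - 6) - 20) = -148*(0 - 20) = -148*(-20) = 2960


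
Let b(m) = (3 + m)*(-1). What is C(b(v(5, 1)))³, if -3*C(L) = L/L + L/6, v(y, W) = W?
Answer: -1/729 ≈ -0.0013717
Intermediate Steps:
b(m) = -3 - m
C(L) = -⅓ - L/18 (C(L) = -(L/L + L/6)/3 = -(1 + L*(⅙))/3 = -(1 + L/6)/3 = -⅓ - L/18)
C(b(v(5, 1)))³ = (-⅓ - (-3 - 1*1)/18)³ = (-⅓ - (-3 - 1)/18)³ = (-⅓ - 1/18*(-4))³ = (-⅓ + 2/9)³ = (-⅑)³ = -1/729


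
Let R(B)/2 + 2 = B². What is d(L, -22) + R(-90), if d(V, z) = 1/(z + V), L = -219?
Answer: 3903235/241 ≈ 16196.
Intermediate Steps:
d(V, z) = 1/(V + z)
R(B) = -4 + 2*B²
d(L, -22) + R(-90) = 1/(-219 - 22) + (-4 + 2*(-90)²) = 1/(-241) + (-4 + 2*8100) = -1/241 + (-4 + 16200) = -1/241 + 16196 = 3903235/241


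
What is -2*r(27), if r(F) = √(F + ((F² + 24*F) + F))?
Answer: -6*√159 ≈ -75.657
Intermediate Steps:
r(F) = √(F² + 26*F) (r(F) = √(F + (F² + 25*F)) = √(F² + 26*F))
-2*r(27) = -2*3*√3*√(26 + 27) = -2*3*√159 = -6*√159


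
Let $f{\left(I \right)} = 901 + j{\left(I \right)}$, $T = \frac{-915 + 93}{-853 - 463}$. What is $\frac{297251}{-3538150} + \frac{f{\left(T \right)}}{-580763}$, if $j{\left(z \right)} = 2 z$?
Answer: $- \frac{8263759756111}{96576850597150} \approx -0.085567$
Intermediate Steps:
$T = \frac{411}{658}$ ($T = - \frac{822}{-1316} = \left(-822\right) \left(- \frac{1}{1316}\right) = \frac{411}{658} \approx 0.62462$)
$f{\left(I \right)} = 901 + 2 I$
$\frac{297251}{-3538150} + \frac{f{\left(T \right)}}{-580763} = \frac{297251}{-3538150} + \frac{901 + 2 \cdot \frac{411}{658}}{-580763} = 297251 \left(- \frac{1}{3538150}\right) + \left(901 + \frac{411}{329}\right) \left(- \frac{1}{580763}\right) = - \frac{297251}{3538150} + \frac{296840}{329} \left(- \frac{1}{580763}\right) = - \frac{297251}{3538150} - \frac{296840}{191071027} = - \frac{8263759756111}{96576850597150}$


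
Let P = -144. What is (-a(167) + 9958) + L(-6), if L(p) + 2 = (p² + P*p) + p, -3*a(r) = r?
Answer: 32717/3 ≈ 10906.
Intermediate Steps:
a(r) = -r/3
L(p) = -2 + p² - 143*p (L(p) = -2 + ((p² - 144*p) + p) = -2 + (p² - 143*p) = -2 + p² - 143*p)
(-a(167) + 9958) + L(-6) = (-(-1)*167/3 + 9958) + (-2 + (-6)² - 143*(-6)) = (-1*(-167/3) + 9958) + (-2 + 36 + 858) = (167/3 + 9958) + 892 = 30041/3 + 892 = 32717/3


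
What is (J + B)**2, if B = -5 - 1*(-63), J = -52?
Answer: 36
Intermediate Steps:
B = 58 (B = -5 + 63 = 58)
(J + B)**2 = (-52 + 58)**2 = 6**2 = 36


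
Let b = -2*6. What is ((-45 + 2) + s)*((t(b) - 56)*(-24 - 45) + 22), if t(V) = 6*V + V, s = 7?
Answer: -348552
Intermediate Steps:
b = -12
t(V) = 7*V
((-45 + 2) + s)*((t(b) - 56)*(-24 - 45) + 22) = ((-45 + 2) + 7)*((7*(-12) - 56)*(-24 - 45) + 22) = (-43 + 7)*((-84 - 56)*(-69) + 22) = -36*(-140*(-69) + 22) = -36*(9660 + 22) = -36*9682 = -348552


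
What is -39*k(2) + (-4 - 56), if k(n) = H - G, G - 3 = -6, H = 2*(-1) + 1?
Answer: -138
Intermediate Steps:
H = -1 (H = -2 + 1 = -1)
G = -3 (G = 3 - 6 = -3)
k(n) = 2 (k(n) = -1 - 1*(-3) = -1 + 3 = 2)
-39*k(2) + (-4 - 56) = -39*2 + (-4 - 56) = -78 - 60 = -138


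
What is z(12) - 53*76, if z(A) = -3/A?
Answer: -16113/4 ≈ -4028.3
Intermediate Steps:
z(12) - 53*76 = -3/12 - 53*76 = -3*1/12 - 4028 = -¼ - 4028 = -16113/4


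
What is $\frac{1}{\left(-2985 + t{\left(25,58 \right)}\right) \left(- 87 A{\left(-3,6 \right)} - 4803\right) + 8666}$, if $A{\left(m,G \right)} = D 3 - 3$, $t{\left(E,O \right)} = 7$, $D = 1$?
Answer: $\frac{1}{14312000} \approx 6.9871 \cdot 10^{-8}$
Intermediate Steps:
$A{\left(m,G \right)} = 0$ ($A{\left(m,G \right)} = 1 \cdot 3 - 3 = 3 - 3 = 0$)
$\frac{1}{\left(-2985 + t{\left(25,58 \right)}\right) \left(- 87 A{\left(-3,6 \right)} - 4803\right) + 8666} = \frac{1}{\left(-2985 + 7\right) \left(\left(-87\right) 0 - 4803\right) + 8666} = \frac{1}{- 2978 \left(0 - 4803\right) + 8666} = \frac{1}{\left(-2978\right) \left(-4803\right) + 8666} = \frac{1}{14303334 + 8666} = \frac{1}{14312000}$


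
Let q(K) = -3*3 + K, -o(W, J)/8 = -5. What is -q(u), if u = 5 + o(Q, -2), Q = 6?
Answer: -36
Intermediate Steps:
o(W, J) = 40 (o(W, J) = -8*(-5) = 40)
u = 45 (u = 5 + 40 = 45)
q(K) = -9 + K
-q(u) = -(-9 + 45) = -1*36 = -36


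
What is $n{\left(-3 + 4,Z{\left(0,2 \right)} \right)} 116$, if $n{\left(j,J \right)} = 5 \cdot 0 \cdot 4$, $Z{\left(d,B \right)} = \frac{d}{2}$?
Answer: $0$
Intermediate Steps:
$Z{\left(d,B \right)} = \frac{d}{2}$ ($Z{\left(d,B \right)} = d \frac{1}{2} = \frac{d}{2}$)
$n{\left(j,J \right)} = 0$ ($n{\left(j,J \right)} = 0 \cdot 4 = 0$)
$n{\left(-3 + 4,Z{\left(0,2 \right)} \right)} 116 = 0 \cdot 116 = 0$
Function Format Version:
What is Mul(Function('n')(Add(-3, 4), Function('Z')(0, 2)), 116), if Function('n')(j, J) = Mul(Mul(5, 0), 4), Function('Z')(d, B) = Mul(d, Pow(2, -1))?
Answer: 0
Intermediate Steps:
Function('Z')(d, B) = Mul(Rational(1, 2), d) (Function('Z')(d, B) = Mul(d, Rational(1, 2)) = Mul(Rational(1, 2), d))
Function('n')(j, J) = 0 (Function('n')(j, J) = Mul(0, 4) = 0)
Mul(Function('n')(Add(-3, 4), Function('Z')(0, 2)), 116) = Mul(0, 116) = 0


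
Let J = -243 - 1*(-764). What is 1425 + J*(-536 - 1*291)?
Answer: -429442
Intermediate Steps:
J = 521 (J = -243 + 764 = 521)
1425 + J*(-536 - 1*291) = 1425 + 521*(-536 - 1*291) = 1425 + 521*(-536 - 291) = 1425 + 521*(-827) = 1425 - 430867 = -429442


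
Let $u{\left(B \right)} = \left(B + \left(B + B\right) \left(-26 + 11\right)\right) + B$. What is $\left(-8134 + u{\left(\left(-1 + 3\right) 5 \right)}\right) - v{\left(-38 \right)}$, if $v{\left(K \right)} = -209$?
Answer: $-8205$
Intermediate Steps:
$u{\left(B \right)} = - 28 B$ ($u{\left(B \right)} = \left(B + 2 B \left(-15\right)\right) + B = \left(B - 30 B\right) + B = - 29 B + B = - 28 B$)
$\left(-8134 + u{\left(\left(-1 + 3\right) 5 \right)}\right) - v{\left(-38 \right)} = \left(-8134 - 28 \left(-1 + 3\right) 5\right) - -209 = \left(-8134 - 28 \cdot 2 \cdot 5\right) + 209 = \left(-8134 - 280\right) + 209 = -8414 + 209 = -8205$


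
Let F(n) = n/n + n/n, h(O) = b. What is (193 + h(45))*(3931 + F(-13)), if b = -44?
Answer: 586017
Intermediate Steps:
h(O) = -44
F(n) = 2 (F(n) = 1 + 1 = 2)
(193 + h(45))*(3931 + F(-13)) = (193 - 44)*(3931 + 2) = 149*3933 = 586017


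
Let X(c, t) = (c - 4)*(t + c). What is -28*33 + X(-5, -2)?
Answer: -861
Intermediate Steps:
X(c, t) = (-4 + c)*(c + t)
-28*33 + X(-5, -2) = -28*33 + ((-5)² - 4*(-5) - 4*(-2) - 5*(-2)) = -924 + (25 + 20 + 8 + 10) = -924 + 63 = -861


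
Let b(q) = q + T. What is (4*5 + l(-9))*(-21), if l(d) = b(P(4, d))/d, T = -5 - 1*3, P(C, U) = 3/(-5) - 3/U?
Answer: -19768/45 ≈ -439.29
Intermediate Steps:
P(C, U) = -⅗ - 3/U (P(C, U) = 3*(-⅕) - 3/U = -⅗ - 3/U)
T = -8 (T = -5 - 3 = -8)
b(q) = -8 + q (b(q) = q - 8 = -8 + q)
l(d) = (-43/5 - 3/d)/d (l(d) = (-8 + (-⅗ - 3/d))/d = (-43/5 - 3/d)/d)
(4*5 + l(-9))*(-21) = (4*5 + (⅕)*(-15 - 43*(-9))/(-9)²)*(-21) = (20 + (⅕)*(1/81)*(-15 + 387))*(-21) = (20 + (⅕)*(1/81)*372)*(-21) = (20 + 124/135)*(-21) = (2824/135)*(-21) = -19768/45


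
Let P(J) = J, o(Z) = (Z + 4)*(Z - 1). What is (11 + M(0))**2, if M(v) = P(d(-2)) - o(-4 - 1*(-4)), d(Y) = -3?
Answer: 144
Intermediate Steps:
o(Z) = (-1 + Z)*(4 + Z) (o(Z) = (4 + Z)*(-1 + Z) = (-1 + Z)*(4 + Z))
M(v) = 1 (M(v) = -3 - (-4 + (-4 - 1*(-4))**2 + 3*(-4 - 1*(-4))) = -3 - (-4 + (-4 + 4)**2 + 3*(-4 + 4)) = -3 - (-4 + 0**2 + 3*0) = -3 - (-4 + 0 + 0) = -3 - 1*(-4) = -3 + 4 = 1)
(11 + M(0))**2 = (11 + 1)**2 = 12**2 = 144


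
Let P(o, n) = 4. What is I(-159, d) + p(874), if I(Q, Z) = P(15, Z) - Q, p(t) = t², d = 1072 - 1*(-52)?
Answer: 764039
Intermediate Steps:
d = 1124 (d = 1072 + 52 = 1124)
I(Q, Z) = 4 - Q
I(-159, d) + p(874) = (4 - 1*(-159)) + 874² = (4 + 159) + 763876 = 163 + 763876 = 764039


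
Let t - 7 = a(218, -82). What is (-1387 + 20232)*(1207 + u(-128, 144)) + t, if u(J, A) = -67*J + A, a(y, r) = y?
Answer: 187074540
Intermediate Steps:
t = 225 (t = 7 + 218 = 225)
u(J, A) = A - 67*J
(-1387 + 20232)*(1207 + u(-128, 144)) + t = (-1387 + 20232)*(1207 + (144 - 67*(-128))) + 225 = 18845*(1207 + (144 + 8576)) + 225 = 18845*(1207 + 8720) + 225 = 18845*9927 + 225 = 187074315 + 225 = 187074540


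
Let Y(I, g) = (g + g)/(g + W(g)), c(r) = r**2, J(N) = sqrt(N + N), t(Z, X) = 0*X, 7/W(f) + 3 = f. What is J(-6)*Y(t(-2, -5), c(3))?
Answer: 216*I*sqrt(3)/61 ≈ 6.1332*I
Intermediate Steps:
W(f) = 7/(-3 + f)
t(Z, X) = 0
J(N) = sqrt(2)*sqrt(N) (J(N) = sqrt(2*N) = sqrt(2)*sqrt(N))
Y(I, g) = 2*g/(g + 7/(-3 + g)) (Y(I, g) = (g + g)/(g + 7/(-3 + g)) = (2*g)/(g + 7/(-3 + g)) = 2*g/(g + 7/(-3 + g)))
J(-6)*Y(t(-2, -5), c(3)) = (sqrt(2)*sqrt(-6))*(2*3**2*(-3 + 3**2)/(7 + 3**2*(-3 + 3**2))) = (sqrt(2)*(I*sqrt(6)))*(2*9*(-3 + 9)/(7 + 9*(-3 + 9))) = (2*I*sqrt(3))*(2*9*6/(7 + 9*6)) = (2*I*sqrt(3))*(2*9*6/(7 + 54)) = (2*I*sqrt(3))*(2*9*6/61) = (2*I*sqrt(3))*(2*9*(1/61)*6) = (2*I*sqrt(3))*(108/61) = 216*I*sqrt(3)/61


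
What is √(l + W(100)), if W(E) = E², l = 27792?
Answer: 4*√2362 ≈ 194.40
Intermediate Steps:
√(l + W(100)) = √(27792 + 100²) = √(27792 + 10000) = √37792 = 4*√2362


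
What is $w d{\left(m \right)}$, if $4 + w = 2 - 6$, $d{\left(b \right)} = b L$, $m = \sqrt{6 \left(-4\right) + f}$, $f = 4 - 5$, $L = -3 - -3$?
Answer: $0$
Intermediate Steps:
$L = 0$ ($L = -3 + 3 = 0$)
$f = -1$
$m = 5 i$ ($m = \sqrt{6 \left(-4\right) - 1} = \sqrt{-24 - 1} = \sqrt{-25} = 5 i \approx 5.0 i$)
$d{\left(b \right)} = 0$ ($d{\left(b \right)} = b 0 = 0$)
$w = -8$ ($w = -4 + \left(2 - 6\right) = -4 - 4 = -8$)
$w d{\left(m \right)} = \left(-8\right) 0 = 0$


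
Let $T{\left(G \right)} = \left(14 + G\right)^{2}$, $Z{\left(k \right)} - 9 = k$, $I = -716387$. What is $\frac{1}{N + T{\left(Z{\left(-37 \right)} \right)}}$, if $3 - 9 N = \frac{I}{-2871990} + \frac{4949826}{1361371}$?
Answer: $\frac{3198963189510}{626682095365283} \approx 0.0051046$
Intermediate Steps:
$Z{\left(k \right)} = 9 + k$
$N = - \frac{314689778677}{3198963189510}$ ($N = \frac{1}{3} - \frac{- \frac{716387}{-2871990} + \frac{4949826}{1361371}}{9} = \frac{1}{3} - \frac{\left(-716387\right) \left(- \frac{1}{2871990}\right) + 4949826 \cdot \frac{1}{1361371}}{9} = \frac{1}{3} - \frac{\frac{716387}{2871990} + \frac{4949826}{1361371}}{9} = \frac{1}{3} - \frac{1381010841847}{3198963189510} = - \frac{314689778677}{3198963189510} \approx -0.098372$)
$\frac{1}{N + T{\left(Z{\left(-37 \right)} \right)}} = \frac{1}{- \frac{314689778677}{3198963189510} + \left(14 + \left(9 - 37\right)\right)^{2}} = \frac{1}{- \frac{314689778677}{3198963189510} + \left(14 - 28\right)^{2}} = \frac{1}{- \frac{314689778677}{3198963189510} + \left(-14\right)^{2}} = \frac{1}{- \frac{314689778677}{3198963189510} + 196} = \frac{1}{\frac{626682095365283}{3198963189510}} = \frac{3198963189510}{626682095365283}$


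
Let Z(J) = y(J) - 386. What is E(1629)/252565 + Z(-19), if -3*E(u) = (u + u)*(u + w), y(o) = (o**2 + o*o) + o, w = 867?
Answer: 77352449/252565 ≈ 306.27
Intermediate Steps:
y(o) = o + 2*o**2 (y(o) = (o**2 + o**2) + o = 2*o**2 + o = o + 2*o**2)
E(u) = -2*u*(867 + u)/3 (E(u) = -(u + u)*(u + 867)/3 = -2*u*(867 + u)/3)
Z(J) = -386 + J*(1 + 2*J) (Z(J) = J*(1 + 2*J) - 386 = -386 + J*(1 + 2*J))
E(1629)/252565 + Z(-19) = -2/3*1629*(867 + 1629)/252565 + (-386 - 19*(1 + 2*(-19))) = -2/3*1629*2496*(1/252565) + (-386 - 19*(1 - 38)) = -2710656*1/252565 + (-386 - 19*(-37)) = -2710656/252565 + (-386 + 703) = -2710656/252565 + 317 = 77352449/252565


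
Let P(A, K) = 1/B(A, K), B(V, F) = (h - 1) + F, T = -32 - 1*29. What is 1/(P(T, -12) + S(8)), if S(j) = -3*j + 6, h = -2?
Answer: -15/271 ≈ -0.055351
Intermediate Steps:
T = -61 (T = -32 - 29 = -61)
B(V, F) = -3 + F (B(V, F) = (-2 - 1) + F = -3 + F)
S(j) = 6 - 3*j
P(A, K) = 1/(-3 + K)
1/(P(T, -12) + S(8)) = 1/(1/(-3 - 12) + (6 - 3*8)) = 1/(1/(-15) + (6 - 24)) = 1/(-1/15 - 18) = 1/(-271/15) = -15/271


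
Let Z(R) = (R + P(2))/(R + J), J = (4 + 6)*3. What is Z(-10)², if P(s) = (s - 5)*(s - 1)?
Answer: 169/400 ≈ 0.42250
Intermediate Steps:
P(s) = (-1 + s)*(-5 + s) (P(s) = (-5 + s)*(-1 + s) = (-1 + s)*(-5 + s))
J = 30 (J = 10*3 = 30)
Z(R) = (-3 + R)/(30 + R) (Z(R) = (R + (5 + 2² - 6*2))/(R + 30) = (R + (5 + 4 - 12))/(30 + R) = (R - 3)/(30 + R) = (-3 + R)/(30 + R))
Z(-10)² = ((-3 - 10)/(30 - 10))² = (-13/20)² = 169/400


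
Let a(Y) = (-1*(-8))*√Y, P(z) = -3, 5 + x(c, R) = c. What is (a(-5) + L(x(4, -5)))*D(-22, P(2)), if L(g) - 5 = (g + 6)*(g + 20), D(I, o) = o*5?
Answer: -1500 - 120*I*√5 ≈ -1500.0 - 268.33*I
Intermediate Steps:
x(c, R) = -5 + c
D(I, o) = 5*o
L(g) = 5 + (6 + g)*(20 + g) (L(g) = 5 + (g + 6)*(g + 20) = 5 + (6 + g)*(20 + g))
a(Y) = 8*√Y
(a(-5) + L(x(4, -5)))*D(-22, P(2)) = (8*√(-5) + (125 + (-5 + 4)² + 26*(-5 + 4)))*(5*(-3)) = (8*(I*√5) + (125 + (-1)² + 26*(-1)))*(-15) = (8*I*√5 + (125 + 1 - 26))*(-15) = (8*I*√5 + 100)*(-15) = (100 + 8*I*√5)*(-15) = -1500 - 120*I*√5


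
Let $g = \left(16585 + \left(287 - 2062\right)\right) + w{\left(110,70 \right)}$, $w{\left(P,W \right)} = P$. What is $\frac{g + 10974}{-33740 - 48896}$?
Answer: $- \frac{12947}{41318} \approx -0.31335$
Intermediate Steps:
$g = 14920$ ($g = \left(16585 + \left(287 - 2062\right)\right) + 110 = \left(16585 - 1775\right) + 110 = 14810 + 110 = 14920$)
$\frac{g + 10974}{-33740 - 48896} = \frac{14920 + 10974}{-33740 - 48896} = \frac{25894}{-82636} = 25894 \left(- \frac{1}{82636}\right) = - \frac{12947}{41318}$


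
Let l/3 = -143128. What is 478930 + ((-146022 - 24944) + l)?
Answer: -121420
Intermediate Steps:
l = -429384 (l = 3*(-143128) = -429384)
478930 + ((-146022 - 24944) + l) = 478930 + ((-146022 - 24944) - 429384) = 478930 + (-170966 - 429384) = 478930 - 600350 = -121420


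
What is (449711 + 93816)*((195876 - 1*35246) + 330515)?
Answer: 266950568415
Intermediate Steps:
(449711 + 93816)*((195876 - 1*35246) + 330515) = 543527*((195876 - 35246) + 330515) = 543527*(160630 + 330515) = 543527*491145 = 266950568415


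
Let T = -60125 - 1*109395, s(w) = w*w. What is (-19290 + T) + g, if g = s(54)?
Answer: -185894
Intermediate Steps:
s(w) = w²
g = 2916 (g = 54² = 2916)
T = -169520 (T = -60125 - 109395 = -169520)
(-19290 + T) + g = (-19290 - 169520) + 2916 = -188810 + 2916 = -185894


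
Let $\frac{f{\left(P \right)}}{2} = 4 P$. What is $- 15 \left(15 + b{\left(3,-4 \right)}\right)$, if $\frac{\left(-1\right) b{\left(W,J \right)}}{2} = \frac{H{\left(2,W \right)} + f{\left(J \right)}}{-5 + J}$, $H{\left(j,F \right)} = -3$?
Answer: $- \frac{325}{3} \approx -108.33$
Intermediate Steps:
$f{\left(P \right)} = 8 P$ ($f{\left(P \right)} = 2 \cdot 4 P = 8 P$)
$b{\left(W,J \right)} = - \frac{2 \left(-3 + 8 J\right)}{-5 + J}$ ($b{\left(W,J \right)} = - 2 \frac{-3 + 8 J}{-5 + J} = - \frac{2 \left(-3 + 8 J\right)}{-5 + J}$)
$- 15 \left(15 + b{\left(3,-4 \right)}\right) = - 15 \left(15 + \frac{2 \left(3 - -32\right)}{-5 - 4}\right) = - 15 \left(15 + \frac{2 \left(3 + 32\right)}{-9}\right) = - 15 \left(15 + 2 \left(- \frac{1}{9}\right) 35\right) = - 15 \left(15 - \frac{70}{9}\right) = \left(-15\right) \frac{65}{9} = - \frac{325}{3}$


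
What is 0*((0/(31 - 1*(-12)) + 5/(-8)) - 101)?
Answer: 0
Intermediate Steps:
0*((0/(31 - 1*(-12)) + 5/(-8)) - 101) = 0*((0/(31 + 12) + 5*(-⅛)) - 101) = 0*((0/43 - 5/8) - 101) = 0*((0*(1/43) - 5/8) - 101) = 0*((0 - 5/8) - 101) = 0*(-5/8 - 101) = 0*(-813/8) = 0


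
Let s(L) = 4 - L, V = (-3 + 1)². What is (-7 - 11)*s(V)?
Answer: 0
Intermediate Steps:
V = 4 (V = (-2)² = 4)
(-7 - 11)*s(V) = (-7 - 11)*(4 - 1*4) = -18*(4 - 4) = -18*0 = 0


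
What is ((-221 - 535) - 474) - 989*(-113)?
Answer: 110527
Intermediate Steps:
((-221 - 535) - 474) - 989*(-113) = (-756 - 474) + 111757 = -1230 + 111757 = 110527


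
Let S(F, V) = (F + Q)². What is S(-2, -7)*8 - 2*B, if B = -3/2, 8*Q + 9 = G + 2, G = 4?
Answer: 385/8 ≈ 48.125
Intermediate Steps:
Q = -3/8 (Q = -9/8 + (4 + 2)/8 = -9/8 + (⅛)*6 = -9/8 + ¾ = -3/8 ≈ -0.37500)
S(F, V) = (-3/8 + F)² (S(F, V) = (F - 3/8)² = (-3/8 + F)²)
B = -3/2 (B = -3*½ = -3/2 ≈ -1.5000)
S(-2, -7)*8 - 2*B = ((-3 + 8*(-2))²/64)*8 - 2*(-3/2) = ((-3 - 16)²/64)*8 + 3 = ((1/64)*(-19)²)*8 + 3 = ((1/64)*361)*8 + 3 = (361/64)*8 + 3 = 361/8 + 3 = 385/8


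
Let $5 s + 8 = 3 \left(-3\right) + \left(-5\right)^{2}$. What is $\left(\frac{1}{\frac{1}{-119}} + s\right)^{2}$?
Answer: $\frac{344569}{25} \approx 13783.0$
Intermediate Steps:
$s = \frac{8}{5}$ ($s = - \frac{8}{5} + \frac{3 \left(-3\right) + \left(-5\right)^{2}}{5} = - \frac{8}{5} + \frac{-9 + 25}{5} = - \frac{8}{5} + \frac{1}{5} \cdot 16 = - \frac{8}{5} + \frac{16}{5} = \frac{8}{5} \approx 1.6$)
$\left(\frac{1}{\frac{1}{-119}} + s\right)^{2} = \left(\frac{1}{\frac{1}{-119}} + \frac{8}{5}\right)^{2} = \left(\frac{1}{- \frac{1}{119}} + \frac{8}{5}\right)^{2} = \left(-119 + \frac{8}{5}\right)^{2} = \left(- \frac{587}{5}\right)^{2} = \frac{344569}{25}$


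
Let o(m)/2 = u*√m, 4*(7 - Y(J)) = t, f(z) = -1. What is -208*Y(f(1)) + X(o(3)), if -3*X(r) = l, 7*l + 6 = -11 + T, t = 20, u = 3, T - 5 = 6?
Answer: -2910/7 ≈ -415.71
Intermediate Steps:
T = 11 (T = 5 + 6 = 11)
l = -6/7 (l = -6/7 + (-11 + 11)/7 = -6/7 + (⅐)*0 = -6/7 + 0 = -6/7 ≈ -0.85714)
Y(J) = 2 (Y(J) = 7 - ¼*20 = 7 - 5 = 2)
o(m) = 6*√m (o(m) = 2*(3*√m) = 6*√m)
X(r) = 2/7 (X(r) = -⅓*(-6/7) = 2/7)
-208*Y(f(1)) + X(o(3)) = -208*2 + 2/7 = -416 + 2/7 = -2910/7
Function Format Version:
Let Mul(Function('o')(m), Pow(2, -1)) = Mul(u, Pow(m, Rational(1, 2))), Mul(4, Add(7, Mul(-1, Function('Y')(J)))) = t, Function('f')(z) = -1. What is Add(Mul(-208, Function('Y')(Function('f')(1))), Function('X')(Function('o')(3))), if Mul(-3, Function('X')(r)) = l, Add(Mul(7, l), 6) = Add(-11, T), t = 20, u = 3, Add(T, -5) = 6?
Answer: Rational(-2910, 7) ≈ -415.71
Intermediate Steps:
T = 11 (T = Add(5, 6) = 11)
l = Rational(-6, 7) (l = Add(Rational(-6, 7), Mul(Rational(1, 7), Add(-11, 11))) = Add(Rational(-6, 7), Mul(Rational(1, 7), 0)) = Add(Rational(-6, 7), 0) = Rational(-6, 7) ≈ -0.85714)
Function('Y')(J) = 2 (Function('Y')(J) = Add(7, Mul(Rational(-1, 4), 20)) = Add(7, -5) = 2)
Function('o')(m) = Mul(6, Pow(m, Rational(1, 2))) (Function('o')(m) = Mul(2, Mul(3, Pow(m, Rational(1, 2)))) = Mul(6, Pow(m, Rational(1, 2))))
Function('X')(r) = Rational(2, 7) (Function('X')(r) = Mul(Rational(-1, 3), Rational(-6, 7)) = Rational(2, 7))
Add(Mul(-208, Function('Y')(Function('f')(1))), Function('X')(Function('o')(3))) = Add(Mul(-208, 2), Rational(2, 7)) = Add(-416, Rational(2, 7)) = Rational(-2910, 7)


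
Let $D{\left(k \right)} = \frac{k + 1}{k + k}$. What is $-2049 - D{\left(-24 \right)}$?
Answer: $- \frac{98375}{48} \approx -2049.5$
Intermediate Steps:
$D{\left(k \right)} = \frac{1 + k}{2 k}$
$-2049 - D{\left(-24 \right)} = -2049 - \frac{1 - 24}{2 \left(-24\right)} = -2049 - \frac{1}{2} \left(- \frac{1}{24}\right) \left(-23\right) = -2049 - \frac{23}{48} = - \frac{98375}{48}$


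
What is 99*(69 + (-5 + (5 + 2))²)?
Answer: 7227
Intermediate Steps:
99*(69 + (-5 + (5 + 2))²) = 99*(69 + (-5 + 7)²) = 99*(69 + 2²) = 99*(69 + 4) = 99*73 = 7227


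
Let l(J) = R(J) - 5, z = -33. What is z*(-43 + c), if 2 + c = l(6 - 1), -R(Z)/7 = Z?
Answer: 2805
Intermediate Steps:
R(Z) = -7*Z
l(J) = -5 - 7*J (l(J) = -7*J - 5 = -5 - 7*J)
c = -42 (c = -2 + (-5 - 7*(6 - 1)) = -2 + (-5 - 7*5) = -2 + (-5 - 35) = -2 - 40 = -42)
z*(-43 + c) = -33*(-43 - 42) = -33*(-85) = 2805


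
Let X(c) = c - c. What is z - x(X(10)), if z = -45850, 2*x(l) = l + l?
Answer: -45850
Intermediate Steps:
X(c) = 0
x(l) = l (x(l) = (l + l)/2 = (2*l)/2 = l)
z - x(X(10)) = -45850 - 1*0 = -45850 + 0 = -45850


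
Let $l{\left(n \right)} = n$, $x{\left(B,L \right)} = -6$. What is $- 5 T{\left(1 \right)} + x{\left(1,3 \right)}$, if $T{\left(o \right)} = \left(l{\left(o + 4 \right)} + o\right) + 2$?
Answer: $-46$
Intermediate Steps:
$T{\left(o \right)} = 6 + 2 o$ ($T{\left(o \right)} = \left(\left(o + 4\right) + o\right) + 2 = \left(\left(4 + o\right) + o\right) + 2 = \left(4 + 2 o\right) + 2 = 6 + 2 o$)
$- 5 T{\left(1 \right)} + x{\left(1,3 \right)} = - 5 \left(6 + 2 \cdot 1\right) - 6 = - 5 \left(6 + 2\right) - 6 = \left(-5\right) 8 - 6 = -40 - 6 = -46$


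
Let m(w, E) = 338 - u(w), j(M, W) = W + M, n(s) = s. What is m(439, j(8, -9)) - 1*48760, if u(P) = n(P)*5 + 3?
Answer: -50620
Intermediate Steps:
j(M, W) = M + W
u(P) = 3 + 5*P (u(P) = P*5 + 3 = 5*P + 3 = 3 + 5*P)
m(w, E) = 335 - 5*w (m(w, E) = 338 - (3 + 5*w) = 338 + (-3 - 5*w) = 335 - 5*w)
m(439, j(8, -9)) - 1*48760 = (335 - 5*439) - 1*48760 = (335 - 2195) - 48760 = -1860 - 48760 = -50620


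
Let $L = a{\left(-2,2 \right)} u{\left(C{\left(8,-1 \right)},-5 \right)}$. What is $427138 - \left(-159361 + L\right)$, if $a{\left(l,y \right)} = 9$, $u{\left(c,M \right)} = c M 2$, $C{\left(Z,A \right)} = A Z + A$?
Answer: $585689$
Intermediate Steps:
$C{\left(Z,A \right)} = A + A Z$
$u{\left(c,M \right)} = 2 M c$ ($u{\left(c,M \right)} = M c 2 = 2 M c$)
$L = 810$ ($L = 9 \cdot 2 \left(-5\right) \left(- (1 + 8)\right) = 9 \cdot 2 \left(-5\right) \left(\left(-1\right) 9\right) = 9 \cdot 2 \left(-5\right) \left(-9\right) = 9 \cdot 90 = 810$)
$427138 - \left(-159361 + L\right) = 427138 - \left(-159361 + 810\right) = 427138 - -158551 = 427138 + 158551 = 585689$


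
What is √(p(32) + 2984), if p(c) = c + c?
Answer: 2*√762 ≈ 55.209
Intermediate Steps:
p(c) = 2*c
√(p(32) + 2984) = √(2*32 + 2984) = √(64 + 2984) = √3048 = 2*√762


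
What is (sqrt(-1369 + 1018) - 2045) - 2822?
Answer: -4867 + 3*I*sqrt(39) ≈ -4867.0 + 18.735*I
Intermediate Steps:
(sqrt(-1369 + 1018) - 2045) - 2822 = (sqrt(-351) - 2045) - 2822 = (3*I*sqrt(39) - 2045) - 2822 = (-2045 + 3*I*sqrt(39)) - 2822 = -4867 + 3*I*sqrt(39)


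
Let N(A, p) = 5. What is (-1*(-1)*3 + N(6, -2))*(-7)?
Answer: -56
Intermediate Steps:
(-1*(-1)*3 + N(6, -2))*(-7) = (-1*(-1)*3 + 5)*(-7) = (1*3 + 5)*(-7) = (3 + 5)*(-7) = 8*(-7) = -56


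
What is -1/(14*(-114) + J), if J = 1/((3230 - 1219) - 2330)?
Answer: 319/509125 ≈ 0.00062656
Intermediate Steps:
J = -1/319 (J = 1/(2011 - 2330) = 1/(-319) = -1/319 ≈ -0.0031348)
-1/(14*(-114) + J) = -1/(14*(-114) - 1/319) = -1/(-1596 - 1/319) = -1/(-509125/319) = -1*(-319/509125) = 319/509125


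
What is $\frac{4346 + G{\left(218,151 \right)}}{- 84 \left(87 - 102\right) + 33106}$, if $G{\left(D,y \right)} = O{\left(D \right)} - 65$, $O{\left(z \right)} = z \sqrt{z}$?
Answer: $\frac{4281}{34366} + \frac{109 \sqrt{218}}{17183} \approx 0.21823$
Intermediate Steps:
$O{\left(z \right)} = z^{\frac{3}{2}}$
$G{\left(D,y \right)} = -65 + D^{\frac{3}{2}}$ ($G{\left(D,y \right)} = D^{\frac{3}{2}} - 65 = -65 + D^{\frac{3}{2}}$)
$\frac{4346 + G{\left(218,151 \right)}}{- 84 \left(87 - 102\right) + 33106} = \frac{4346 - \left(65 - 218^{\frac{3}{2}}\right)}{- 84 \left(87 - 102\right) + 33106} = \frac{4346 - \left(65 - 218 \sqrt{218}\right)}{\left(-84\right) \left(-15\right) + 33106} = \frac{4281 + 218 \sqrt{218}}{1260 + 33106} = \frac{4281 + 218 \sqrt{218}}{34366} = \left(4281 + 218 \sqrt{218}\right) \frac{1}{34366} = \frac{4281}{34366} + \frac{109 \sqrt{218}}{17183}$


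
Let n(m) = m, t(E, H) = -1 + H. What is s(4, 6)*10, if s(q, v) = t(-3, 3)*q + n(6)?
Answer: 140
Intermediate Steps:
s(q, v) = 6 + 2*q (s(q, v) = (-1 + 3)*q + 6 = 2*q + 6 = 6 + 2*q)
s(4, 6)*10 = (6 + 2*4)*10 = (6 + 8)*10 = 14*10 = 140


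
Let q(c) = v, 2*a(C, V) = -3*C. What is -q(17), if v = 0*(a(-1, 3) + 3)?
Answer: 0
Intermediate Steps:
a(C, V) = -3*C/2 (a(C, V) = (-3*C)/2 = -3*C/2)
v = 0 (v = 0*(-3/2*(-1) + 3) = 0*(3/2 + 3) = 0*(9/2) = 0)
q(c) = 0
-q(17) = -1*0 = 0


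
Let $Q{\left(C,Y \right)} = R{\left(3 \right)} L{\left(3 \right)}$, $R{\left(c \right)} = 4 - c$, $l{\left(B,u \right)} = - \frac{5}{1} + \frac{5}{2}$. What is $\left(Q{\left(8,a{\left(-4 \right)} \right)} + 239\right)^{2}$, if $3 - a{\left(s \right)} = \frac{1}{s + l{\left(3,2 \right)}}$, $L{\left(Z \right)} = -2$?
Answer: $56169$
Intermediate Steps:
$l{\left(B,u \right)} = - \frac{5}{2}$ ($l{\left(B,u \right)} = \left(-5\right) 1 + 5 \cdot \frac{1}{2} = -5 + \frac{5}{2} = - \frac{5}{2}$)
$a{\left(s \right)} = 3 - \frac{1}{- \frac{5}{2} + s}$ ($a{\left(s \right)} = 3 - \frac{1}{s - \frac{5}{2}} = 3 - \frac{1}{- \frac{5}{2} + s}$)
$Q{\left(C,Y \right)} = -2$ ($Q{\left(C,Y \right)} = \left(4 - 3\right) \left(-2\right) = 1 \left(-2\right) = -2$)
$\left(Q{\left(8,a{\left(-4 \right)} \right)} + 239\right)^{2} = \left(-2 + 239\right)^{2} = 237^{2} = 56169$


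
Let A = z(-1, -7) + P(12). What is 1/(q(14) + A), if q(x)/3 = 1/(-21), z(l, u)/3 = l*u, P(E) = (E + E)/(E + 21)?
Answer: 77/1662 ≈ 0.046330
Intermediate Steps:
P(E) = 2*E/(21 + E) (P(E) = (2*E)/(21 + E) = 2*E/(21 + E))
z(l, u) = 3*l*u (z(l, u) = 3*(l*u) = 3*l*u)
q(x) = -1/7 (q(x) = 3/(-21) = 3*(-1/21) = -1/7)
A = 239/11 (A = 3*(-1)*(-7) + 2*12/(21 + 12) = 21 + 2*12/33 = 21 + 2*12*(1/33) = 21 + 8/11 = 239/11 ≈ 21.727)
1/(q(14) + A) = 1/(-1/7 + 239/11) = 1/(1662/77) = 77/1662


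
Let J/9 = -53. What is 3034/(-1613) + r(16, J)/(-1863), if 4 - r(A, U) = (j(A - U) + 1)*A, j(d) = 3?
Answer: -1851854/1001673 ≈ -1.8488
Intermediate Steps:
J = -477 (J = 9*(-53) = -477)
r(A, U) = 4 - 4*A (r(A, U) = 4 - (3 + 1)*A = 4 - 4*A)
3034/(-1613) + r(16, J)/(-1863) = 3034/(-1613) + (4 - 4*16)/(-1863) = 3034*(-1/1613) + (4 - 64)*(-1/1863) = -3034/1613 - 60*(-1/1863) = -3034/1613 + 20/621 = -1851854/1001673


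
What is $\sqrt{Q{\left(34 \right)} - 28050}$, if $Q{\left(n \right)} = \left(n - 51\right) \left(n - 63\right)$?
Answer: $i \sqrt{27557} \approx 166.0 i$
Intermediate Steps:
$Q{\left(n \right)} = \left(-63 + n\right) \left(-51 + n\right)$ ($Q{\left(n \right)} = \left(-51 + n\right) \left(-63 + n\right) = \left(-63 + n\right) \left(-51 + n\right)$)
$\sqrt{Q{\left(34 \right)} - 28050} = \sqrt{\left(3213 + 34^{2} - 3876\right) - 28050} = \sqrt{\left(3213 + 1156 - 3876\right) - 28050} = \sqrt{493 - 28050} = \sqrt{-27557} = i \sqrt{27557}$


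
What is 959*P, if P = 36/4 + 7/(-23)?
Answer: 191800/23 ≈ 8339.1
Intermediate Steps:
P = 200/23 (P = 36*(¼) + 7*(-1/23) = 9 - 7/23 = 200/23 ≈ 8.6956)
959*P = 959*(200/23) = 191800/23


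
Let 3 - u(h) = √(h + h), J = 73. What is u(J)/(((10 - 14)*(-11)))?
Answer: 3/44 - √146/44 ≈ -0.20643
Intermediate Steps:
u(h) = 3 - √2*√h (u(h) = 3 - √(h + h) = 3 - √(2*h) = 3 - √2*√h)
u(J)/(((10 - 14)*(-11))) = (3 - √2*√73)/(((10 - 14)*(-11))) = (3 - √146)/((-4*(-11))) = (3 - √146)/44 = (3 - √146)*(1/44) = 3/44 - √146/44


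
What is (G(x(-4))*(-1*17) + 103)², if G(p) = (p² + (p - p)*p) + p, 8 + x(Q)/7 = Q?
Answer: 14023533241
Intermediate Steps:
x(Q) = -56 + 7*Q
G(p) = p + p² (G(p) = (p² + 0*p) + p = (p² + 0) + p = p² + p = p + p²)
(G(x(-4))*(-1*17) + 103)² = (((-56 + 7*(-4))*(1 + (-56 + 7*(-4))))*(-1*17) + 103)² = (((-56 - 28)*(1 + (-56 - 28)))*(-17) + 103)² = (-84*(1 - 84)*(-17) + 103)² = (-84*(-83)*(-17) + 103)² = (6972*(-17) + 103)² = (-118524 + 103)² = (-118421)² = 14023533241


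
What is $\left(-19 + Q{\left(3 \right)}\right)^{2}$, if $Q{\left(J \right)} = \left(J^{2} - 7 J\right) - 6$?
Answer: $1369$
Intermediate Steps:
$Q{\left(J \right)} = -6 + J^{2} - 7 J$
$\left(-19 + Q{\left(3 \right)}\right)^{2} = \left(-19 - \left(27 - 9\right)\right)^{2} = \left(-19 - 18\right)^{2} = \left(-37\right)^{2} = 1369$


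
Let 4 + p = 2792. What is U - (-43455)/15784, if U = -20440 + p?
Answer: -278575713/15784 ≈ -17649.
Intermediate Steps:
p = 2788 (p = -4 + 2792 = 2788)
U = -17652 (U = -20440 + 2788 = -17652)
U - (-43455)/15784 = -17652 - (-43455)/15784 = -17652 - 1*(-43455/15784) = -17652 + 43455/15784 = -278575713/15784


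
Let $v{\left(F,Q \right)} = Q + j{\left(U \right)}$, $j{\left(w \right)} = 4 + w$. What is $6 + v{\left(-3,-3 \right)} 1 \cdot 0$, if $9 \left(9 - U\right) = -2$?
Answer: $6$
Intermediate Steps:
$U = \frac{83}{9}$ ($U = 9 - - \frac{2}{9} = 9 + \frac{2}{9} = \frac{83}{9} \approx 9.2222$)
$v{\left(F,Q \right)} = \frac{119}{9} + Q$ ($v{\left(F,Q \right)} = Q + \left(4 + \frac{83}{9}\right) = Q + \frac{119}{9} = \frac{119}{9} + Q$)
$6 + v{\left(-3,-3 \right)} 1 \cdot 0 = 6 + \left(\frac{119}{9} - 3\right) 1 \cdot 0 = 6 + \frac{92}{9} \cdot 0 = 6 + 0 = 6$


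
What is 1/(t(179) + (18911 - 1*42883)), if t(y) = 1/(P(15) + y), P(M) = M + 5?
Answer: -199/4770427 ≈ -4.1715e-5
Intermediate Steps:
P(M) = 5 + M
t(y) = 1/(20 + y) (t(y) = 1/((5 + 15) + y) = 1/(20 + y))
1/(t(179) + (18911 - 1*42883)) = 1/(1/(20 + 179) + (18911 - 1*42883)) = 1/(1/199 + (18911 - 42883)) = 1/(1/199 - 23972) = 1/(-4770427/199) = -199/4770427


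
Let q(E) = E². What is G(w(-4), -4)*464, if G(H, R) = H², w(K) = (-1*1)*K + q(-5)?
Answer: 390224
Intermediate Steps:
w(K) = 25 - K (w(K) = (-1*1)*K + (-5)² = -K + 25 = 25 - K)
G(w(-4), -4)*464 = (25 - 1*(-4))²*464 = (25 + 4)²*464 = 29²*464 = 841*464 = 390224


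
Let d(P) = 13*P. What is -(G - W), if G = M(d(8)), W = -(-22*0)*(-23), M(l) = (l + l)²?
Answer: -43264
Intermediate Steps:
M(l) = 4*l² (M(l) = (2*l)² = 4*l²)
W = 0 (W = -0*(-23) = -1*0 = 0)
G = 43264 (G = 4*(13*8)² = 4*104² = 4*10816 = 43264)
-(G - W) = -(43264 - 1*0) = -(43264 + 0) = -1*43264 = -43264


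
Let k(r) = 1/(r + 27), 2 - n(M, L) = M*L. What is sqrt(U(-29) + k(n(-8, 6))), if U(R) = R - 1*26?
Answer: I*sqrt(326018)/77 ≈ 7.4153*I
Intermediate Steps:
n(M, L) = 2 - L*M (n(M, L) = 2 - M*L = 2 - L*M)
k(r) = 1/(27 + r)
U(R) = -26 + R (U(R) = R - 26 = -26 + R)
sqrt(U(-29) + k(n(-8, 6))) = sqrt((-26 - 29) + 1/(27 + (2 - 1*6*(-8)))) = sqrt(-55 + 1/(27 + (2 + 48))) = sqrt(-55 + 1/(27 + 50)) = sqrt(-55 + 1/77) = sqrt(-4234/77) = I*sqrt(326018)/77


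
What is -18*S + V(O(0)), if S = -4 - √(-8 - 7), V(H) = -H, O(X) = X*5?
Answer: 72 + 18*I*√15 ≈ 72.0 + 69.714*I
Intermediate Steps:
O(X) = 5*X
S = -4 - I*√15 (S = -4 - √(-15) = -4 - I*√15 ≈ -4.0 - 3.873*I)
-18*S + V(O(0)) = -18*(-4 - I*√15) - 5*0 = (72 + 18*I*√15) - 1*0 = (72 + 18*I*√15) + 0 = 72 + 18*I*√15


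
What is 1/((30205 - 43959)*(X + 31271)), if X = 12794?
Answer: -1/606070010 ≈ -1.6500e-9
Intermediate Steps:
1/((30205 - 43959)*(X + 31271)) = 1/((30205 - 43959)*(12794 + 31271)) = 1/(-13754*44065) = 1/(-606070010) = -1/606070010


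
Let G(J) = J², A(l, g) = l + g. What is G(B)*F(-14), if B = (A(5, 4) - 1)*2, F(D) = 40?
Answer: 10240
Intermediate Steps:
A(l, g) = g + l
B = 16 (B = ((4 + 5) - 1)*2 = (9 - 1)*2 = 8*2 = 16)
G(B)*F(-14) = 16²*40 = 256*40 = 10240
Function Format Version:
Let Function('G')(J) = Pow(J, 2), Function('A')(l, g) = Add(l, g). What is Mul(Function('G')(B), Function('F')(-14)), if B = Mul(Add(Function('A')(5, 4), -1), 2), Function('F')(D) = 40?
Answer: 10240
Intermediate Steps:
Function('A')(l, g) = Add(g, l)
B = 16 (B = Mul(Add(Add(4, 5), -1), 2) = Mul(Add(9, -1), 2) = Mul(8, 2) = 16)
Mul(Function('G')(B), Function('F')(-14)) = Mul(Pow(16, 2), 40) = Mul(256, 40) = 10240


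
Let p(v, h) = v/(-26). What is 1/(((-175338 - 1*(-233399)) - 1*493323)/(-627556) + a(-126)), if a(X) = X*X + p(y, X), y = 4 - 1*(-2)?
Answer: 4079114/64761901733 ≈ 6.2986e-5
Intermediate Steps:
y = 6 (y = 4 + 2 = 6)
p(v, h) = -v/26 (p(v, h) = v*(-1/26) = -v/26)
a(X) = -3/13 + X² (a(X) = X*X - 1/26*6 = X² - 3/13 = -3/13 + X²)
1/(((-175338 - 1*(-233399)) - 1*493323)/(-627556) + a(-126)) = 1/(((-175338 - 1*(-233399)) - 1*493323)/(-627556) + (-3/13 + (-126)²)) = 1/(((-175338 + 233399) - 493323)*(-1/627556) + (-3/13 + 15876)) = 1/((58061 - 493323)*(-1/627556) + 206385/13) = 1/(-435262*(-1/627556) + 206385/13) = 1/(217631/313778 + 206385/13) = 1/(64761901733/4079114) = 4079114/64761901733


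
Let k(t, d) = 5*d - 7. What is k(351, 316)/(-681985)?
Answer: -1573/681985 ≈ -0.0023065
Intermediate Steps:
k(t, d) = -7 + 5*d
k(351, 316)/(-681985) = (-7 + 5*316)/(-681985) = (-7 + 1580)*(-1/681985) = 1573*(-1/681985) = -1573/681985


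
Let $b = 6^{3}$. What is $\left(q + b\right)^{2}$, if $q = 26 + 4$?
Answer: $60516$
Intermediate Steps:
$b = 216$
$q = 30$
$\left(q + b\right)^{2} = \left(30 + 216\right)^{2} = 246^{2} = 60516$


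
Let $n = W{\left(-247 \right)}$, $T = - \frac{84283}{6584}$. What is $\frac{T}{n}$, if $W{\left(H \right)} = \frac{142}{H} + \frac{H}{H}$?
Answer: $- \frac{20817901}{691320} \approx -30.113$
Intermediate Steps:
$W{\left(H \right)} = 1 + \frac{142}{H}$ ($W{\left(H \right)} = \frac{142}{H} + 1 = 1 + \frac{142}{H}$)
$T = - \frac{84283}{6584}$ ($T = \left(-84283\right) \frac{1}{6584} = - \frac{84283}{6584} \approx -12.801$)
$n = \frac{105}{247}$ ($n = \frac{142 - 247}{-247} = \left(- \frac{1}{247}\right) \left(-105\right) = \frac{105}{247} \approx 0.4251$)
$\frac{T}{n} = - \frac{84283}{6584 \cdot \frac{105}{247}} = \left(- \frac{84283}{6584}\right) \frac{247}{105} = - \frac{20817901}{691320}$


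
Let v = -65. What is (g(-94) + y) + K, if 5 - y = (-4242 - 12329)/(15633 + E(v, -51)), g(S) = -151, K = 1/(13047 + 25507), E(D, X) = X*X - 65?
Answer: -101632296893/700487626 ≈ -145.09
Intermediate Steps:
E(D, X) = -65 + X**2 (E(D, X) = X**2 - 65 = -65 + X**2)
K = 1/38554 ≈ 2.5938e-5
y = 107416/18169 (y = 5 - (-4242 - 12329)/(15633 + (-65 + (-51)**2)) = 5 - (-16571)/(15633 + (-65 + 2601)) = 5 - (-16571)/(15633 + 2536) = 5 - (-16571)/18169 = 5 - 1*(-16571/18169) = 5 + 16571/18169 = 107416/18169 ≈ 5.9120)
(g(-94) + y) + K = (-151 + 107416/18169) + 1/38554 = -2636103/18169 + 1/38554 = -101632296893/700487626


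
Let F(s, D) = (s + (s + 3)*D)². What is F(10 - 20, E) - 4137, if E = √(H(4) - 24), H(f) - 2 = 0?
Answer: -5115 + 140*I*√22 ≈ -5115.0 + 656.66*I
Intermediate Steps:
H(f) = 2 (H(f) = 2 + 0 = 2)
E = I*√22 (E = √(2 - 24) = √(-22) = I*√22 ≈ 4.6904*I)
F(s, D) = (s + D*(3 + s))² (F(s, D) = (s + (3 + s)*D)² = (s + D*(3 + s))²)
F(10 - 20, E) - 4137 = ((10 - 20) + 3*(I*√22) + (I*√22)*(10 - 20))² - 4137 = (-10 + 3*I*√22 + (I*√22)*(-10))² - 4137 = (-10 + 3*I*√22 - 10*I*√22)² - 4137 = (-10 - 7*I*√22)² - 4137 = -4137 + (-10 - 7*I*√22)²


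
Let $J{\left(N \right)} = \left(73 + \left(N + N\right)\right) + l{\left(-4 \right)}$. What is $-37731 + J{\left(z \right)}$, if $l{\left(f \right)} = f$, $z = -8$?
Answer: $-37678$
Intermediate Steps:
$J{\left(N \right)} = 69 + 2 N$ ($J{\left(N \right)} = \left(73 + \left(N + N\right)\right) - 4 = \left(73 + 2 N\right) - 4 = 69 + 2 N$)
$-37731 + J{\left(z \right)} = -37731 + \left(69 + 2 \left(-8\right)\right) = -37731 + \left(69 - 16\right) = -37731 + 53 = -37678$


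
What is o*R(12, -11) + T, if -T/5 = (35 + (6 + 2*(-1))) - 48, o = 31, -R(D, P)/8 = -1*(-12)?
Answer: -2931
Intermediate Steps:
R(D, P) = -96 (R(D, P) = -(-8)*(-12) = -8*12 = -96)
T = 45 (T = -5*((35 + (6 + 2*(-1))) - 48) = -5*((35 + (6 - 2)) - 48) = -5*((35 + 4) - 48) = -5*(39 - 48) = -5*(-9) = 45)
o*R(12, -11) + T = 31*(-96) + 45 = -2976 + 45 = -2931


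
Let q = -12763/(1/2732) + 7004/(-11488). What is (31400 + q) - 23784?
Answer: -100120506551/2872 ≈ -3.4861e+7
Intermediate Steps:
q = -100142379703/2872 (q = -12763/1/2732 + 7004*(-1/11488) = -12763*2732 - 1751/2872 = -34868516 - 1751/2872 = -100142379703/2872 ≈ -3.4869e+7)
(31400 + q) - 23784 = (31400 - 100142379703/2872) - 23784 = -100052198903/2872 - 23784 = -100120506551/2872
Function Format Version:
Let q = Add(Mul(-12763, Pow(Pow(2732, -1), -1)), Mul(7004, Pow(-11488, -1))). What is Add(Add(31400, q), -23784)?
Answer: Rational(-100120506551, 2872) ≈ -3.4861e+7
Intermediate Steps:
q = Rational(-100142379703, 2872) (q = Add(Mul(-12763, Pow(Rational(1, 2732), -1)), Mul(7004, Rational(-1, 11488))) = Add(Mul(-12763, 2732), Rational(-1751, 2872)) = Add(-34868516, Rational(-1751, 2872)) = Rational(-100142379703, 2872) ≈ -3.4869e+7)
Add(Add(31400, q), -23784) = Add(Add(31400, Rational(-100142379703, 2872)), -23784) = Add(Rational(-100052198903, 2872), -23784) = Rational(-100120506551, 2872)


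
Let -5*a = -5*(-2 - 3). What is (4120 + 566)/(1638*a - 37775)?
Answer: -4686/45965 ≈ -0.10195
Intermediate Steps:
a = -5 (a = -(-1)*(-2 - 3) = -(-1)*(-5) = -⅕*25 = -5)
(4120 + 566)/(1638*a - 37775) = (4120 + 566)/(1638*(-5) - 37775) = 4686/(-8190 - 37775) = 4686/(-45965) = 4686*(-1/45965) = -4686/45965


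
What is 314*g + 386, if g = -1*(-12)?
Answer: 4154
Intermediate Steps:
g = 12
314*g + 386 = 314*12 + 386 = 3768 + 386 = 4154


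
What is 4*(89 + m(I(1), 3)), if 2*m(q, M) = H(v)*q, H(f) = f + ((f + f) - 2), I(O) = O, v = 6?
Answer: 388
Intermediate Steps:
H(f) = -2 + 3*f (H(f) = f + (2*f - 2) = f + (-2 + 2*f) = -2 + 3*f)
m(q, M) = 8*q (m(q, M) = ((-2 + 3*6)*q)/2 = ((-2 + 18)*q)/2 = (16*q)/2 = 8*q)
4*(89 + m(I(1), 3)) = 4*(89 + 8*1) = 4*(89 + 8) = 4*97 = 388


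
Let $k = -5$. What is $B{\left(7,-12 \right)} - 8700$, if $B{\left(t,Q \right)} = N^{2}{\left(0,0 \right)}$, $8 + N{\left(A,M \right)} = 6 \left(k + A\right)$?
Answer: $-7256$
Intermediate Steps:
$N{\left(A,M \right)} = -38 + 6 A$ ($N{\left(A,M \right)} = -8 + 6 \left(-5 + A\right) = -8 + \left(-30 + 6 A\right) = -38 + 6 A$)
$B{\left(t,Q \right)} = 1444$ ($B{\left(t,Q \right)} = \left(-38 + 6 \cdot 0\right)^{2} = \left(-38 + 0\right)^{2} = \left(-38\right)^{2} = 1444$)
$B{\left(7,-12 \right)} - 8700 = 1444 - 8700 = -7256$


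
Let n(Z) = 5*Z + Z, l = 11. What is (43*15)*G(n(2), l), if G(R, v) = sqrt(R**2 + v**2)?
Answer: 645*sqrt(265) ≈ 10500.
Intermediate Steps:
n(Z) = 6*Z
(43*15)*G(n(2), l) = (43*15)*sqrt((6*2)**2 + 11**2) = 645*sqrt(12**2 + 121) = 645*sqrt(144 + 121) = 645*sqrt(265)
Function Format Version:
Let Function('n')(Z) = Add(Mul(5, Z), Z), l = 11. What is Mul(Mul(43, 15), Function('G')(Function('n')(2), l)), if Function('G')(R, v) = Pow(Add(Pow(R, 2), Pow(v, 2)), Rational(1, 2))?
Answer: Mul(645, Pow(265, Rational(1, 2))) ≈ 10500.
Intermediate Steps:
Function('n')(Z) = Mul(6, Z)
Mul(Mul(43, 15), Function('G')(Function('n')(2), l)) = Mul(Mul(43, 15), Pow(Add(Pow(Mul(6, 2), 2), Pow(11, 2)), Rational(1, 2))) = Mul(645, Pow(Add(Pow(12, 2), 121), Rational(1, 2))) = Mul(645, Pow(Add(144, 121), Rational(1, 2))) = Mul(645, Pow(265, Rational(1, 2)))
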